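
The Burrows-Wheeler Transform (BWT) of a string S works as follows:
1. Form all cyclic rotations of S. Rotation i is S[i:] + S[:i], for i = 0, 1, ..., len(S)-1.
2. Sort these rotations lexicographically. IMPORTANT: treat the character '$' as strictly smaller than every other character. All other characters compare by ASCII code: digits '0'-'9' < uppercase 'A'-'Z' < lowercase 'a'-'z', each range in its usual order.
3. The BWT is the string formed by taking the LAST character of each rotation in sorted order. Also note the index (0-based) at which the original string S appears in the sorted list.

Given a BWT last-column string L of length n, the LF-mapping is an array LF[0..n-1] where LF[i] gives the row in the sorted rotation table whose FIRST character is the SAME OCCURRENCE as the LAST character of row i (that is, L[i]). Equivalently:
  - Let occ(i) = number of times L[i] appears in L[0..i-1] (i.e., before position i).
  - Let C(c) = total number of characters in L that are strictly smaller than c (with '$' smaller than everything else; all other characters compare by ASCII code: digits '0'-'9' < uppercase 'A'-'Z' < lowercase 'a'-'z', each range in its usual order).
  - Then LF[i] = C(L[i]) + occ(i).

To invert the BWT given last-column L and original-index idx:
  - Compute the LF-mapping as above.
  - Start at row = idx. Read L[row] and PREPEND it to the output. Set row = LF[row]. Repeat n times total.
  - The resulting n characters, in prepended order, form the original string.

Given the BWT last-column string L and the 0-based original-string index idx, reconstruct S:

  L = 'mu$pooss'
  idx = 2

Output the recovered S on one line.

Answer: opossum$

Derivation:
LF mapping: 1 7 0 4 2 3 5 6
Walk LF starting at row 2, prepending L[row]:
  step 1: row=2, L[2]='$', prepend. Next row=LF[2]=0
  step 2: row=0, L[0]='m', prepend. Next row=LF[0]=1
  step 3: row=1, L[1]='u', prepend. Next row=LF[1]=7
  step 4: row=7, L[7]='s', prepend. Next row=LF[7]=6
  step 5: row=6, L[6]='s', prepend. Next row=LF[6]=5
  step 6: row=5, L[5]='o', prepend. Next row=LF[5]=3
  step 7: row=3, L[3]='p', prepend. Next row=LF[3]=4
  step 8: row=4, L[4]='o', prepend. Next row=LF[4]=2
Reversed output: opossum$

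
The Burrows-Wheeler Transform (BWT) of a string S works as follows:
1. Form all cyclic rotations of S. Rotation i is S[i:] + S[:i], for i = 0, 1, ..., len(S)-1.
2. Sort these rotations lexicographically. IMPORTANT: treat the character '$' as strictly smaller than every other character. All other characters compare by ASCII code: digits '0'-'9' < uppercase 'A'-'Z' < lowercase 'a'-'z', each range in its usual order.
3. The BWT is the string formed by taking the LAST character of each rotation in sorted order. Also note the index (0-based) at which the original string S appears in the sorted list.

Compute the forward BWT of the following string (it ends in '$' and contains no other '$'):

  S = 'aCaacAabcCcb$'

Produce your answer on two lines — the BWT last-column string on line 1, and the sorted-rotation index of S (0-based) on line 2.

All 13 rotations (rotation i = S[i:]+S[:i]):
  rot[0] = aCaacAabcCcb$
  rot[1] = CaacAabcCcb$a
  rot[2] = aacAabcCcb$aC
  rot[3] = acAabcCcb$aCa
  rot[4] = cAabcCcb$aCaa
  rot[5] = AabcCcb$aCaac
  rot[6] = abcCcb$aCaacA
  rot[7] = bcCcb$aCaacAa
  rot[8] = cCcb$aCaacAab
  rot[9] = Ccb$aCaacAabc
  rot[10] = cb$aCaacAabcC
  rot[11] = b$aCaacAabcCc
  rot[12] = $aCaacAabcCcb
Sorted (with $ < everything):
  sorted[0] = $aCaacAabcCcb  (last char: 'b')
  sorted[1] = AabcCcb$aCaac  (last char: 'c')
  sorted[2] = CaacAabcCcb$a  (last char: 'a')
  sorted[3] = Ccb$aCaacAabc  (last char: 'c')
  sorted[4] = aCaacAabcCcb$  (last char: '$')
  sorted[5] = aacAabcCcb$aC  (last char: 'C')
  sorted[6] = abcCcb$aCaacA  (last char: 'A')
  sorted[7] = acAabcCcb$aCa  (last char: 'a')
  sorted[8] = b$aCaacAabcCc  (last char: 'c')
  sorted[9] = bcCcb$aCaacAa  (last char: 'a')
  sorted[10] = cAabcCcb$aCaa  (last char: 'a')
  sorted[11] = cCcb$aCaacAab  (last char: 'b')
  sorted[12] = cb$aCaacAabcC  (last char: 'C')
Last column: bcac$CAacaabC
Original string S is at sorted index 4

Answer: bcac$CAacaabC
4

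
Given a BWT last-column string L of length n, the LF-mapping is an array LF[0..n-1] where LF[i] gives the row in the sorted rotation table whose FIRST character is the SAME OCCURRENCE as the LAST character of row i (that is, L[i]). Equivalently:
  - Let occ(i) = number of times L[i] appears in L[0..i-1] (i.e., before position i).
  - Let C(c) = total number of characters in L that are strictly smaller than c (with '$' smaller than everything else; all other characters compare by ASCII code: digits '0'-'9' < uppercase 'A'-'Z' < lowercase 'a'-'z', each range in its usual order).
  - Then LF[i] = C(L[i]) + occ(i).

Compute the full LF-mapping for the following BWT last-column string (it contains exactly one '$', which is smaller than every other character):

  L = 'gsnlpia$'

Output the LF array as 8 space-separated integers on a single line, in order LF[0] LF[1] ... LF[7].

Answer: 2 7 5 4 6 3 1 0

Derivation:
Char counts: '$':1, 'a':1, 'g':1, 'i':1, 'l':1, 'n':1, 'p':1, 's':1
C (first-col start): C('$')=0, C('a')=1, C('g')=2, C('i')=3, C('l')=4, C('n')=5, C('p')=6, C('s')=7
L[0]='g': occ=0, LF[0]=C('g')+0=2+0=2
L[1]='s': occ=0, LF[1]=C('s')+0=7+0=7
L[2]='n': occ=0, LF[2]=C('n')+0=5+0=5
L[3]='l': occ=0, LF[3]=C('l')+0=4+0=4
L[4]='p': occ=0, LF[4]=C('p')+0=6+0=6
L[5]='i': occ=0, LF[5]=C('i')+0=3+0=3
L[6]='a': occ=0, LF[6]=C('a')+0=1+0=1
L[7]='$': occ=0, LF[7]=C('$')+0=0+0=0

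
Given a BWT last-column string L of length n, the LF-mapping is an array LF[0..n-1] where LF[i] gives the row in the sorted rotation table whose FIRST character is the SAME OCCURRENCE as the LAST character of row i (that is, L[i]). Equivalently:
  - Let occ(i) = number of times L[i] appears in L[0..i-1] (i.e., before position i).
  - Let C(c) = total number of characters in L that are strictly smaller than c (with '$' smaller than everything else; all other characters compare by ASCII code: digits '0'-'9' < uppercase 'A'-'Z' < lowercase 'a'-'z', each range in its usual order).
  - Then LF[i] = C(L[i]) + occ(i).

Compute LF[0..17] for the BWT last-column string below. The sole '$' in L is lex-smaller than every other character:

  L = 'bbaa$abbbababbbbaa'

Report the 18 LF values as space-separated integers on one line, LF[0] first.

Answer: 8 9 1 2 0 3 10 11 12 4 13 5 14 15 16 17 6 7

Derivation:
Char counts: '$':1, 'a':7, 'b':10
C (first-col start): C('$')=0, C('a')=1, C('b')=8
L[0]='b': occ=0, LF[0]=C('b')+0=8+0=8
L[1]='b': occ=1, LF[1]=C('b')+1=8+1=9
L[2]='a': occ=0, LF[2]=C('a')+0=1+0=1
L[3]='a': occ=1, LF[3]=C('a')+1=1+1=2
L[4]='$': occ=0, LF[4]=C('$')+0=0+0=0
L[5]='a': occ=2, LF[5]=C('a')+2=1+2=3
L[6]='b': occ=2, LF[6]=C('b')+2=8+2=10
L[7]='b': occ=3, LF[7]=C('b')+3=8+3=11
L[8]='b': occ=4, LF[8]=C('b')+4=8+4=12
L[9]='a': occ=3, LF[9]=C('a')+3=1+3=4
L[10]='b': occ=5, LF[10]=C('b')+5=8+5=13
L[11]='a': occ=4, LF[11]=C('a')+4=1+4=5
L[12]='b': occ=6, LF[12]=C('b')+6=8+6=14
L[13]='b': occ=7, LF[13]=C('b')+7=8+7=15
L[14]='b': occ=8, LF[14]=C('b')+8=8+8=16
L[15]='b': occ=9, LF[15]=C('b')+9=8+9=17
L[16]='a': occ=5, LF[16]=C('a')+5=1+5=6
L[17]='a': occ=6, LF[17]=C('a')+6=1+6=7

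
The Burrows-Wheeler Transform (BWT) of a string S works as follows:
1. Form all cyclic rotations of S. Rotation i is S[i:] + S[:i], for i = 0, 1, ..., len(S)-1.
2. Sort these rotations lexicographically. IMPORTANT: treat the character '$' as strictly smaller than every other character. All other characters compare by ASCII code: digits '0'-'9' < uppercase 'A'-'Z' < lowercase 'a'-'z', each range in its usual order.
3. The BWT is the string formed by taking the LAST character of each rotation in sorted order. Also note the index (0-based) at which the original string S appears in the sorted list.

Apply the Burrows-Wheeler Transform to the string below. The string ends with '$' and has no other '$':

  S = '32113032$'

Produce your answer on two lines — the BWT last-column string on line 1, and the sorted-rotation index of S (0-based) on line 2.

Answer: 23213310$
8

Derivation:
All 9 rotations (rotation i = S[i:]+S[:i]):
  rot[0] = 32113032$
  rot[1] = 2113032$3
  rot[2] = 113032$32
  rot[3] = 13032$321
  rot[4] = 3032$3211
  rot[5] = 032$32113
  rot[6] = 32$321130
  rot[7] = 2$3211303
  rot[8] = $32113032
Sorted (with $ < everything):
  sorted[0] = $32113032  (last char: '2')
  sorted[1] = 032$32113  (last char: '3')
  sorted[2] = 113032$32  (last char: '2')
  sorted[3] = 13032$321  (last char: '1')
  sorted[4] = 2$3211303  (last char: '3')
  sorted[5] = 2113032$3  (last char: '3')
  sorted[6] = 3032$3211  (last char: '1')
  sorted[7] = 32$321130  (last char: '0')
  sorted[8] = 32113032$  (last char: '$')
Last column: 23213310$
Original string S is at sorted index 8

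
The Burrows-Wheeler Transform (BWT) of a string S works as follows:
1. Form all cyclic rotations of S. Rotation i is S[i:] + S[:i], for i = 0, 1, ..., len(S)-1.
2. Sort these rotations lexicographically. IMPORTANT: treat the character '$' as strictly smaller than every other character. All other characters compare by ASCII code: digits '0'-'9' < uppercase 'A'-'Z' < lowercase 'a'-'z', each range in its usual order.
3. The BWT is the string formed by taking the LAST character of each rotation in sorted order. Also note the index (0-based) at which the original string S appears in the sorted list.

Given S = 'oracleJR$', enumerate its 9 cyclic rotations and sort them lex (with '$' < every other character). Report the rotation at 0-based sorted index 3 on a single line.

All 9 rotations (rotation i = S[i:]+S[:i]):
  rot[0] = oracleJR$
  rot[1] = racleJR$o
  rot[2] = acleJR$or
  rot[3] = cleJR$ora
  rot[4] = leJR$orac
  rot[5] = eJR$oracl
  rot[6] = JR$oracle
  rot[7] = R$oracleJ
  rot[8] = $oracleJR
Sorted (with $ < everything):
  sorted[0] = $oracleJR
  sorted[1] = JR$oracle
  sorted[2] = R$oracleJ
  sorted[3] = acleJR$or
  sorted[4] = cleJR$ora
  sorted[5] = eJR$oracl
  sorted[6] = leJR$orac
  sorted[7] = oracleJR$
  sorted[8] = racleJR$o
sorted[3] = acleJR$or

Answer: acleJR$or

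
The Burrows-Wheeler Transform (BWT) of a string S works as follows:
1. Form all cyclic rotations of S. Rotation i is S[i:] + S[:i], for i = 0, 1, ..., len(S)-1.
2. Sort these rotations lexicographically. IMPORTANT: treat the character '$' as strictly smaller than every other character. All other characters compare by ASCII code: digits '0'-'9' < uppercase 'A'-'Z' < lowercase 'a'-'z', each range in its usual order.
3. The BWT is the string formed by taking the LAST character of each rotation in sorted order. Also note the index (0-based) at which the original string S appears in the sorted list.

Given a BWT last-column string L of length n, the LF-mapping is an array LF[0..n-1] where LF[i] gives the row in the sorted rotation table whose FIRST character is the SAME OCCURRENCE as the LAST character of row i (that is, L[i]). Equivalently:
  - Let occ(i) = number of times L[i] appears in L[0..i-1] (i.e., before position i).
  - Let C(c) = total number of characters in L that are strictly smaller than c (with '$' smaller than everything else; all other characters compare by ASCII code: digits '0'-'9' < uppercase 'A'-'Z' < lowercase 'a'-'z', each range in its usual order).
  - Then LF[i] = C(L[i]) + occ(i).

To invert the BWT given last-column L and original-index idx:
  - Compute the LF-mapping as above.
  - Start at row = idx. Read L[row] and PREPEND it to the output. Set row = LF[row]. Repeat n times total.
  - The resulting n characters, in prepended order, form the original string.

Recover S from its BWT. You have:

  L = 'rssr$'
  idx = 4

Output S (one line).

Answer: srsr$

Derivation:
LF mapping: 1 3 4 2 0
Walk LF starting at row 4, prepending L[row]:
  step 1: row=4, L[4]='$', prepend. Next row=LF[4]=0
  step 2: row=0, L[0]='r', prepend. Next row=LF[0]=1
  step 3: row=1, L[1]='s', prepend. Next row=LF[1]=3
  step 4: row=3, L[3]='r', prepend. Next row=LF[3]=2
  step 5: row=2, L[2]='s', prepend. Next row=LF[2]=4
Reversed output: srsr$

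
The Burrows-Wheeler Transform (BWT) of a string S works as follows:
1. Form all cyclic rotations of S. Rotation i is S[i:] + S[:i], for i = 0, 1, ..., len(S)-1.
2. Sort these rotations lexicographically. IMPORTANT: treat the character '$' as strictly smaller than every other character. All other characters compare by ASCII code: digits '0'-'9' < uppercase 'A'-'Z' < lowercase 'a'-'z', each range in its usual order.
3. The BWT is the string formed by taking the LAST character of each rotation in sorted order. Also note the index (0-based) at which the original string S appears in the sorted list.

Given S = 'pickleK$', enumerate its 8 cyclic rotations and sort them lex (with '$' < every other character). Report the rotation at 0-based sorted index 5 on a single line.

Answer: kleK$pic

Derivation:
All 8 rotations (rotation i = S[i:]+S[:i]):
  rot[0] = pickleK$
  rot[1] = ickleK$p
  rot[2] = ckleK$pi
  rot[3] = kleK$pic
  rot[4] = leK$pick
  rot[5] = eK$pickl
  rot[6] = K$pickle
  rot[7] = $pickleK
Sorted (with $ < everything):
  sorted[0] = $pickleK
  sorted[1] = K$pickle
  sorted[2] = ckleK$pi
  sorted[3] = eK$pickl
  sorted[4] = ickleK$p
  sorted[5] = kleK$pic
  sorted[6] = leK$pick
  sorted[7] = pickleK$
sorted[5] = kleK$pic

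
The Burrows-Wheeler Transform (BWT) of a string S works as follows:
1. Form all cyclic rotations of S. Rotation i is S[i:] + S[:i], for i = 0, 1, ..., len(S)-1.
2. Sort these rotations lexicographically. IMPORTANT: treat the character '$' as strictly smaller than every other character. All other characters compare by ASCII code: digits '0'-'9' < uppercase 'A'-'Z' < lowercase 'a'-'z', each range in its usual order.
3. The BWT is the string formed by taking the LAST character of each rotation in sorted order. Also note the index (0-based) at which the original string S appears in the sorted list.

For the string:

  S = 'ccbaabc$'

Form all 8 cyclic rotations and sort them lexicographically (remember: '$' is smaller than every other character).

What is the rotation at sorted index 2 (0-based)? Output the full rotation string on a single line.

Answer: abc$ccba

Derivation:
All 8 rotations (rotation i = S[i:]+S[:i]):
  rot[0] = ccbaabc$
  rot[1] = cbaabc$c
  rot[2] = baabc$cc
  rot[3] = aabc$ccb
  rot[4] = abc$ccba
  rot[5] = bc$ccbaa
  rot[6] = c$ccbaab
  rot[7] = $ccbaabc
Sorted (with $ < everything):
  sorted[0] = $ccbaabc
  sorted[1] = aabc$ccb
  sorted[2] = abc$ccba
  sorted[3] = baabc$cc
  sorted[4] = bc$ccbaa
  sorted[5] = c$ccbaab
  sorted[6] = cbaabc$c
  sorted[7] = ccbaabc$
sorted[2] = abc$ccba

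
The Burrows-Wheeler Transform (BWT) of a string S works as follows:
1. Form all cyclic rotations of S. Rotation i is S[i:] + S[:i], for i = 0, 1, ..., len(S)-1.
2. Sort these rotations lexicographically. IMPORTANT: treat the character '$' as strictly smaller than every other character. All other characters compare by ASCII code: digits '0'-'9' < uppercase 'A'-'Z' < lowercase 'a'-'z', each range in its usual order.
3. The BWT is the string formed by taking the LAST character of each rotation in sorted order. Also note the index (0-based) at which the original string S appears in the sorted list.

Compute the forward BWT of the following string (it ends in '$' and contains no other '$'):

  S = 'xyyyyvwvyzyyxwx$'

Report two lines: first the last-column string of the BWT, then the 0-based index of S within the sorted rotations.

All 16 rotations (rotation i = S[i:]+S[:i]):
  rot[0] = xyyyyvwvyzyyxwx$
  rot[1] = yyyyvwvyzyyxwx$x
  rot[2] = yyyvwvyzyyxwx$xy
  rot[3] = yyvwvyzyyxwx$xyy
  rot[4] = yvwvyzyyxwx$xyyy
  rot[5] = vwvyzyyxwx$xyyyy
  rot[6] = wvyzyyxwx$xyyyyv
  rot[7] = vyzyyxwx$xyyyyvw
  rot[8] = yzyyxwx$xyyyyvwv
  rot[9] = zyyxwx$xyyyyvwvy
  rot[10] = yyxwx$xyyyyvwvyz
  rot[11] = yxwx$xyyyyvwvyzy
  rot[12] = xwx$xyyyyvwvyzyy
  rot[13] = wx$xyyyyvwvyzyyx
  rot[14] = x$xyyyyvwvyzyyxw
  rot[15] = $xyyyyvwvyzyyxwx
Sorted (with $ < everything):
  sorted[0] = $xyyyyvwvyzyyxwx  (last char: 'x')
  sorted[1] = vwvyzyyxwx$xyyyy  (last char: 'y')
  sorted[2] = vyzyyxwx$xyyyyvw  (last char: 'w')
  sorted[3] = wvyzyyxwx$xyyyyv  (last char: 'v')
  sorted[4] = wx$xyyyyvwvyzyyx  (last char: 'x')
  sorted[5] = x$xyyyyvwvyzyyxw  (last char: 'w')
  sorted[6] = xwx$xyyyyvwvyzyy  (last char: 'y')
  sorted[7] = xyyyyvwvyzyyxwx$  (last char: '$')
  sorted[8] = yvwvyzyyxwx$xyyy  (last char: 'y')
  sorted[9] = yxwx$xyyyyvwvyzy  (last char: 'y')
  sorted[10] = yyvwvyzyyxwx$xyy  (last char: 'y')
  sorted[11] = yyxwx$xyyyyvwvyz  (last char: 'z')
  sorted[12] = yyyvwvyzyyxwx$xy  (last char: 'y')
  sorted[13] = yyyyvwvyzyyxwx$x  (last char: 'x')
  sorted[14] = yzyyxwx$xyyyyvwv  (last char: 'v')
  sorted[15] = zyyxwx$xyyyyvwvy  (last char: 'y')
Last column: xywvxwy$yyyzyxvy
Original string S is at sorted index 7

Answer: xywvxwy$yyyzyxvy
7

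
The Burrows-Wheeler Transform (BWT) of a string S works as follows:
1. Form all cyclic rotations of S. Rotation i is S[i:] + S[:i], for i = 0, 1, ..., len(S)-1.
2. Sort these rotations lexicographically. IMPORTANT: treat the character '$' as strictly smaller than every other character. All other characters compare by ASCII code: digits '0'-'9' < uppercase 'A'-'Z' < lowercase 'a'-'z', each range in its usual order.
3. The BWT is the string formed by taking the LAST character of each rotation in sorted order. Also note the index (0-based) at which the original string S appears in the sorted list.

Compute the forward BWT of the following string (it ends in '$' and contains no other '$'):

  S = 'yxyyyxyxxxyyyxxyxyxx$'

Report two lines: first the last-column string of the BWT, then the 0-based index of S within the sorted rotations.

Answer: xxyyyxyyxxyxxyxy$yyxx
16

Derivation:
All 21 rotations (rotation i = S[i:]+S[:i]):
  rot[0] = yxyyyxyxxxyyyxxyxyxx$
  rot[1] = xyyyxyxxxyyyxxyxyxx$y
  rot[2] = yyyxyxxxyyyxxyxyxx$yx
  rot[3] = yyxyxxxyyyxxyxyxx$yxy
  rot[4] = yxyxxxyyyxxyxyxx$yxyy
  rot[5] = xyxxxyyyxxyxyxx$yxyyy
  rot[6] = yxxxyyyxxyxyxx$yxyyyx
  rot[7] = xxxyyyxxyxyxx$yxyyyxy
  rot[8] = xxyyyxxyxyxx$yxyyyxyx
  rot[9] = xyyyxxyxyxx$yxyyyxyxx
  rot[10] = yyyxxyxyxx$yxyyyxyxxx
  rot[11] = yyxxyxyxx$yxyyyxyxxxy
  rot[12] = yxxyxyxx$yxyyyxyxxxyy
  rot[13] = xxyxyxx$yxyyyxyxxxyyy
  rot[14] = xyxyxx$yxyyyxyxxxyyyx
  rot[15] = yxyxx$yxyyyxyxxxyyyxx
  rot[16] = xyxx$yxyyyxyxxxyyyxxy
  rot[17] = yxx$yxyyyxyxxxyyyxxyx
  rot[18] = xx$yxyyyxyxxxyyyxxyxy
  rot[19] = x$yxyyyxyxxxyyyxxyxyx
  rot[20] = $yxyyyxyxxxyyyxxyxyxx
Sorted (with $ < everything):
  sorted[0] = $yxyyyxyxxxyyyxxyxyxx  (last char: 'x')
  sorted[1] = x$yxyyyxyxxxyyyxxyxyx  (last char: 'x')
  sorted[2] = xx$yxyyyxyxxxyyyxxyxy  (last char: 'y')
  sorted[3] = xxxyyyxxyxyxx$yxyyyxy  (last char: 'y')
  sorted[4] = xxyxyxx$yxyyyxyxxxyyy  (last char: 'y')
  sorted[5] = xxyyyxxyxyxx$yxyyyxyx  (last char: 'x')
  sorted[6] = xyxx$yxyyyxyxxxyyyxxy  (last char: 'y')
  sorted[7] = xyxxxyyyxxyxyxx$yxyyy  (last char: 'y')
  sorted[8] = xyxyxx$yxyyyxyxxxyyyx  (last char: 'x')
  sorted[9] = xyyyxxyxyxx$yxyyyxyxx  (last char: 'x')
  sorted[10] = xyyyxyxxxyyyxxyxyxx$y  (last char: 'y')
  sorted[11] = yxx$yxyyyxyxxxyyyxxyx  (last char: 'x')
  sorted[12] = yxxxyyyxxyxyxx$yxyyyx  (last char: 'x')
  sorted[13] = yxxyxyxx$yxyyyxyxxxyy  (last char: 'y')
  sorted[14] = yxyxx$yxyyyxyxxxyyyxx  (last char: 'x')
  sorted[15] = yxyxxxyyyxxyxyxx$yxyy  (last char: 'y')
  sorted[16] = yxyyyxyxxxyyyxxyxyxx$  (last char: '$')
  sorted[17] = yyxxyxyxx$yxyyyxyxxxy  (last char: 'y')
  sorted[18] = yyxyxxxyyyxxyxyxx$yxy  (last char: 'y')
  sorted[19] = yyyxxyxyxx$yxyyyxyxxx  (last char: 'x')
  sorted[20] = yyyxyxxxyyyxxyxyxx$yx  (last char: 'x')
Last column: xxyyyxyyxxyxxyxy$yyxx
Original string S is at sorted index 16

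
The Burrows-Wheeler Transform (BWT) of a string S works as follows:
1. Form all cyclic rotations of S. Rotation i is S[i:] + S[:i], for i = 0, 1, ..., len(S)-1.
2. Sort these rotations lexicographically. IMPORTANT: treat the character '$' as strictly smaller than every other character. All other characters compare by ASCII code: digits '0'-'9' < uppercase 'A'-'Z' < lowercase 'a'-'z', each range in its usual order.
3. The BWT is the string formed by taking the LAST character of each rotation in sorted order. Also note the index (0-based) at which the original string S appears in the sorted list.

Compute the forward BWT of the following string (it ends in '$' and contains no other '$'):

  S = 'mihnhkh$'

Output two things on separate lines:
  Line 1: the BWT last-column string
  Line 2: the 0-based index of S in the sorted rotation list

Answer: hknimh$h
6

Derivation:
All 8 rotations (rotation i = S[i:]+S[:i]):
  rot[0] = mihnhkh$
  rot[1] = ihnhkh$m
  rot[2] = hnhkh$mi
  rot[3] = nhkh$mih
  rot[4] = hkh$mihn
  rot[5] = kh$mihnh
  rot[6] = h$mihnhk
  rot[7] = $mihnhkh
Sorted (with $ < everything):
  sorted[0] = $mihnhkh  (last char: 'h')
  sorted[1] = h$mihnhk  (last char: 'k')
  sorted[2] = hkh$mihn  (last char: 'n')
  sorted[3] = hnhkh$mi  (last char: 'i')
  sorted[4] = ihnhkh$m  (last char: 'm')
  sorted[5] = kh$mihnh  (last char: 'h')
  sorted[6] = mihnhkh$  (last char: '$')
  sorted[7] = nhkh$mih  (last char: 'h')
Last column: hknimh$h
Original string S is at sorted index 6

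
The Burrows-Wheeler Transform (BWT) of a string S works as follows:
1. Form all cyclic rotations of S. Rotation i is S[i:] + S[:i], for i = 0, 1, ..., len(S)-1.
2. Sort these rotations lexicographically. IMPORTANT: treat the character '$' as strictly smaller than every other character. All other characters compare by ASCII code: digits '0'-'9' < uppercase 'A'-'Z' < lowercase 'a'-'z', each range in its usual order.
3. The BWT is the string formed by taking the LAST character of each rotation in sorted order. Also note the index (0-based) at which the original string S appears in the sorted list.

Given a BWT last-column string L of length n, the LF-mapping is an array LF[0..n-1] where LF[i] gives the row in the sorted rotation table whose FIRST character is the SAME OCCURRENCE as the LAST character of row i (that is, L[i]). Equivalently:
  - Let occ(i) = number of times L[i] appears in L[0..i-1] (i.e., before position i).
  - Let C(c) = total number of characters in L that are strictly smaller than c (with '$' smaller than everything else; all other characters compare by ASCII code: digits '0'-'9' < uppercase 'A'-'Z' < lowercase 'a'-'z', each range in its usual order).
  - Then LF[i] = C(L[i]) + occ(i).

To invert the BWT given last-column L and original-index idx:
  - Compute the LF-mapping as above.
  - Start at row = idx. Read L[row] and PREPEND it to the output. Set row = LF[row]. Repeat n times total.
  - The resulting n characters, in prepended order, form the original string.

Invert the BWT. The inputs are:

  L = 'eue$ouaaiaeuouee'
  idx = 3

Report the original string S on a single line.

Answer: aieuueaeuouaeoe$

Derivation:
LF mapping: 4 12 5 0 10 13 1 2 9 3 6 14 11 15 7 8
Walk LF starting at row 3, prepending L[row]:
  step 1: row=3, L[3]='$', prepend. Next row=LF[3]=0
  step 2: row=0, L[0]='e', prepend. Next row=LF[0]=4
  step 3: row=4, L[4]='o', prepend. Next row=LF[4]=10
  step 4: row=10, L[10]='e', prepend. Next row=LF[10]=6
  step 5: row=6, L[6]='a', prepend. Next row=LF[6]=1
  step 6: row=1, L[1]='u', prepend. Next row=LF[1]=12
  step 7: row=12, L[12]='o', prepend. Next row=LF[12]=11
  step 8: row=11, L[11]='u', prepend. Next row=LF[11]=14
  step 9: row=14, L[14]='e', prepend. Next row=LF[14]=7
  step 10: row=7, L[7]='a', prepend. Next row=LF[7]=2
  step 11: row=2, L[2]='e', prepend. Next row=LF[2]=5
  step 12: row=5, L[5]='u', prepend. Next row=LF[5]=13
  step 13: row=13, L[13]='u', prepend. Next row=LF[13]=15
  step 14: row=15, L[15]='e', prepend. Next row=LF[15]=8
  step 15: row=8, L[8]='i', prepend. Next row=LF[8]=9
  step 16: row=9, L[9]='a', prepend. Next row=LF[9]=3
Reversed output: aieuueaeuouaeoe$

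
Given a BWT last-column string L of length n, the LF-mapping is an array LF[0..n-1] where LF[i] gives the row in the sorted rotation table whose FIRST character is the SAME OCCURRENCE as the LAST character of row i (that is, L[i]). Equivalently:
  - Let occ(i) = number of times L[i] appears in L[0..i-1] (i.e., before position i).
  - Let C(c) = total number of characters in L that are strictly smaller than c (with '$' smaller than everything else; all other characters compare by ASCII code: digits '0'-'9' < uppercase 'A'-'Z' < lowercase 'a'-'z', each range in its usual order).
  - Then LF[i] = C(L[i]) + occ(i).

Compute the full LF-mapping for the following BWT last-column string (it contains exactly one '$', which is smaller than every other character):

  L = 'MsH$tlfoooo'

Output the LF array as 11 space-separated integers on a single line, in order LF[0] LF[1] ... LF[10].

Char counts: '$':1, 'H':1, 'M':1, 'f':1, 'l':1, 'o':4, 's':1, 't':1
C (first-col start): C('$')=0, C('H')=1, C('M')=2, C('f')=3, C('l')=4, C('o')=5, C('s')=9, C('t')=10
L[0]='M': occ=0, LF[0]=C('M')+0=2+0=2
L[1]='s': occ=0, LF[1]=C('s')+0=9+0=9
L[2]='H': occ=0, LF[2]=C('H')+0=1+0=1
L[3]='$': occ=0, LF[3]=C('$')+0=0+0=0
L[4]='t': occ=0, LF[4]=C('t')+0=10+0=10
L[5]='l': occ=0, LF[5]=C('l')+0=4+0=4
L[6]='f': occ=0, LF[6]=C('f')+0=3+0=3
L[7]='o': occ=0, LF[7]=C('o')+0=5+0=5
L[8]='o': occ=1, LF[8]=C('o')+1=5+1=6
L[9]='o': occ=2, LF[9]=C('o')+2=5+2=7
L[10]='o': occ=3, LF[10]=C('o')+3=5+3=8

Answer: 2 9 1 0 10 4 3 5 6 7 8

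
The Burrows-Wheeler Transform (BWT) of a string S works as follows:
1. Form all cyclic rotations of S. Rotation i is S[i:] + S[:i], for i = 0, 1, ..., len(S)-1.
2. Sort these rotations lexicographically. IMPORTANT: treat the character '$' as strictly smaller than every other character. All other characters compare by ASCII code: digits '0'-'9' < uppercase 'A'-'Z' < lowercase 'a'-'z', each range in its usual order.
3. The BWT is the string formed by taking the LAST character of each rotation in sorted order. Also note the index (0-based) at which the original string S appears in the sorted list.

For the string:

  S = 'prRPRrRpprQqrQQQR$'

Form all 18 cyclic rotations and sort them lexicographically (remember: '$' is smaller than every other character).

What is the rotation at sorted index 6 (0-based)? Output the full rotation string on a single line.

All 18 rotations (rotation i = S[i:]+S[:i]):
  rot[0] = prRPRrRpprQqrQQQR$
  rot[1] = rRPRrRpprQqrQQQR$p
  rot[2] = RPRrRpprQqrQQQR$pr
  rot[3] = PRrRpprQqrQQQR$prR
  rot[4] = RrRpprQqrQQQR$prRP
  rot[5] = rRpprQqrQQQR$prRPR
  rot[6] = RpprQqrQQQR$prRPRr
  rot[7] = pprQqrQQQR$prRPRrR
  rot[8] = prQqrQQQR$prRPRrRp
  rot[9] = rQqrQQQR$prRPRrRpp
  rot[10] = QqrQQQR$prRPRrRppr
  rot[11] = qrQQQR$prRPRrRpprQ
  rot[12] = rQQQR$prRPRrRpprQq
  rot[13] = QQQR$prRPRrRpprQqr
  rot[14] = QQR$prRPRrRpprQqrQ
  rot[15] = QR$prRPRrRpprQqrQQ
  rot[16] = R$prRPRrRpprQqrQQQ
  rot[17] = $prRPRrRpprQqrQQQR
Sorted (with $ < everything):
  sorted[0] = $prRPRrRpprQqrQQQR
  sorted[1] = PRrRpprQqrQQQR$prR
  sorted[2] = QQQR$prRPRrRpprQqr
  sorted[3] = QQR$prRPRrRpprQqrQ
  sorted[4] = QR$prRPRrRpprQqrQQ
  sorted[5] = QqrQQQR$prRPRrRppr
  sorted[6] = R$prRPRrRpprQqrQQQ
  sorted[7] = RPRrRpprQqrQQQR$pr
  sorted[8] = RpprQqrQQQR$prRPRr
  sorted[9] = RrRpprQqrQQQR$prRP
  sorted[10] = pprQqrQQQR$prRPRrR
  sorted[11] = prQqrQQQR$prRPRrRp
  sorted[12] = prRPRrRpprQqrQQQR$
  sorted[13] = qrQQQR$prRPRrRpprQ
  sorted[14] = rQQQR$prRPRrRpprQq
  sorted[15] = rQqrQQQR$prRPRrRpp
  sorted[16] = rRPRrRpprQqrQQQR$p
  sorted[17] = rRpprQqrQQQR$prRPR
sorted[6] = R$prRPRrRpprQqrQQQ

Answer: R$prRPRrRpprQqrQQQ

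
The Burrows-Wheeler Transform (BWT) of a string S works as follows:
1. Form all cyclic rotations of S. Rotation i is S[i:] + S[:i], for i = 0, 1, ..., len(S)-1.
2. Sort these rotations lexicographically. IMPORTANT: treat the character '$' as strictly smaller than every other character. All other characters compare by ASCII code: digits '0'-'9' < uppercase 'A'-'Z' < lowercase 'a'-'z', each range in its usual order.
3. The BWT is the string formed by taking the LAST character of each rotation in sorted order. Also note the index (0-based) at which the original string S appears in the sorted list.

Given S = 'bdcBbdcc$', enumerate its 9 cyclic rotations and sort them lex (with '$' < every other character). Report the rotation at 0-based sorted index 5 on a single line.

All 9 rotations (rotation i = S[i:]+S[:i]):
  rot[0] = bdcBbdcc$
  rot[1] = dcBbdcc$b
  rot[2] = cBbdcc$bd
  rot[3] = Bbdcc$bdc
  rot[4] = bdcc$bdcB
  rot[5] = dcc$bdcBb
  rot[6] = cc$bdcBbd
  rot[7] = c$bdcBbdc
  rot[8] = $bdcBbdcc
Sorted (with $ < everything):
  sorted[0] = $bdcBbdcc
  sorted[1] = Bbdcc$bdc
  sorted[2] = bdcBbdcc$
  sorted[3] = bdcc$bdcB
  sorted[4] = c$bdcBbdc
  sorted[5] = cBbdcc$bd
  sorted[6] = cc$bdcBbd
  sorted[7] = dcBbdcc$b
  sorted[8] = dcc$bdcBb
sorted[5] = cBbdcc$bd

Answer: cBbdcc$bd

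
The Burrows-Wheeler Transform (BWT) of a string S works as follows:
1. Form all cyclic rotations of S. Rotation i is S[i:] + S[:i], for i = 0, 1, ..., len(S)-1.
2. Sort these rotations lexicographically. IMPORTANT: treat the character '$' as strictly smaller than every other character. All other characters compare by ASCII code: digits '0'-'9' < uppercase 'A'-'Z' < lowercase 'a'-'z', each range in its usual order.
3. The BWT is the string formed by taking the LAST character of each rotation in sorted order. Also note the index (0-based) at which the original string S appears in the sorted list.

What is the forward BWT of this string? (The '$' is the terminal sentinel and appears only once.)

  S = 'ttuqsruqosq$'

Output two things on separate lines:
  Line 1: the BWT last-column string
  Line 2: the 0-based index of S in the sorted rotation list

Answer: qqsuusoq$trt
8

Derivation:
All 12 rotations (rotation i = S[i:]+S[:i]):
  rot[0] = ttuqsruqosq$
  rot[1] = tuqsruqosq$t
  rot[2] = uqsruqosq$tt
  rot[3] = qsruqosq$ttu
  rot[4] = sruqosq$ttuq
  rot[5] = ruqosq$ttuqs
  rot[6] = uqosq$ttuqsr
  rot[7] = qosq$ttuqsru
  rot[8] = osq$ttuqsruq
  rot[9] = sq$ttuqsruqo
  rot[10] = q$ttuqsruqos
  rot[11] = $ttuqsruqosq
Sorted (with $ < everything):
  sorted[0] = $ttuqsruqosq  (last char: 'q')
  sorted[1] = osq$ttuqsruq  (last char: 'q')
  sorted[2] = q$ttuqsruqos  (last char: 's')
  sorted[3] = qosq$ttuqsru  (last char: 'u')
  sorted[4] = qsruqosq$ttu  (last char: 'u')
  sorted[5] = ruqosq$ttuqs  (last char: 's')
  sorted[6] = sq$ttuqsruqo  (last char: 'o')
  sorted[7] = sruqosq$ttuq  (last char: 'q')
  sorted[8] = ttuqsruqosq$  (last char: '$')
  sorted[9] = tuqsruqosq$t  (last char: 't')
  sorted[10] = uqosq$ttuqsr  (last char: 'r')
  sorted[11] = uqsruqosq$tt  (last char: 't')
Last column: qqsuusoq$trt
Original string S is at sorted index 8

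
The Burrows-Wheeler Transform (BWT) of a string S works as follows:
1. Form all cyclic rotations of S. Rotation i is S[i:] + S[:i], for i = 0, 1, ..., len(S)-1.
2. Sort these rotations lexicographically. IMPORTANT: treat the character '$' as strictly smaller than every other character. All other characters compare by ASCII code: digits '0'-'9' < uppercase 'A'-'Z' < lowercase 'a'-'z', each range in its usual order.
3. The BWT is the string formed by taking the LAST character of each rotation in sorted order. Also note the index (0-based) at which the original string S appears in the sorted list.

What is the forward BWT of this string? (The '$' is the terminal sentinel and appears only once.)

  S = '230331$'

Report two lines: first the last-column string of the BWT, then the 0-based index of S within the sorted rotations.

All 7 rotations (rotation i = S[i:]+S[:i]):
  rot[0] = 230331$
  rot[1] = 30331$2
  rot[2] = 0331$23
  rot[3] = 331$230
  rot[4] = 31$2303
  rot[5] = 1$23033
  rot[6] = $230331
Sorted (with $ < everything):
  sorted[0] = $230331  (last char: '1')
  sorted[1] = 0331$23  (last char: '3')
  sorted[2] = 1$23033  (last char: '3')
  sorted[3] = 230331$  (last char: '$')
  sorted[4] = 30331$2  (last char: '2')
  sorted[5] = 31$2303  (last char: '3')
  sorted[6] = 331$230  (last char: '0')
Last column: 133$230
Original string S is at sorted index 3

Answer: 133$230
3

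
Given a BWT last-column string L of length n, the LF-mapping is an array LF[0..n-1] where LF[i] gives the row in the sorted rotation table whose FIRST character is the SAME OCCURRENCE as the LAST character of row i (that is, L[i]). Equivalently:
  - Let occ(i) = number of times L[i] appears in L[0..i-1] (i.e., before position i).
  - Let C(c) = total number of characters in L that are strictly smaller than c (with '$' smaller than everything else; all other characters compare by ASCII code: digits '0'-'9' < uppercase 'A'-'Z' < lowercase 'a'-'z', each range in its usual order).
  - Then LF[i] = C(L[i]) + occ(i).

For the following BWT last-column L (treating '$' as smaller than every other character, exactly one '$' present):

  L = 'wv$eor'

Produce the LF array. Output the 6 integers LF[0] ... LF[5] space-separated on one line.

Char counts: '$':1, 'e':1, 'o':1, 'r':1, 'v':1, 'w':1
C (first-col start): C('$')=0, C('e')=1, C('o')=2, C('r')=3, C('v')=4, C('w')=5
L[0]='w': occ=0, LF[0]=C('w')+0=5+0=5
L[1]='v': occ=0, LF[1]=C('v')+0=4+0=4
L[2]='$': occ=0, LF[2]=C('$')+0=0+0=0
L[3]='e': occ=0, LF[3]=C('e')+0=1+0=1
L[4]='o': occ=0, LF[4]=C('o')+0=2+0=2
L[5]='r': occ=0, LF[5]=C('r')+0=3+0=3

Answer: 5 4 0 1 2 3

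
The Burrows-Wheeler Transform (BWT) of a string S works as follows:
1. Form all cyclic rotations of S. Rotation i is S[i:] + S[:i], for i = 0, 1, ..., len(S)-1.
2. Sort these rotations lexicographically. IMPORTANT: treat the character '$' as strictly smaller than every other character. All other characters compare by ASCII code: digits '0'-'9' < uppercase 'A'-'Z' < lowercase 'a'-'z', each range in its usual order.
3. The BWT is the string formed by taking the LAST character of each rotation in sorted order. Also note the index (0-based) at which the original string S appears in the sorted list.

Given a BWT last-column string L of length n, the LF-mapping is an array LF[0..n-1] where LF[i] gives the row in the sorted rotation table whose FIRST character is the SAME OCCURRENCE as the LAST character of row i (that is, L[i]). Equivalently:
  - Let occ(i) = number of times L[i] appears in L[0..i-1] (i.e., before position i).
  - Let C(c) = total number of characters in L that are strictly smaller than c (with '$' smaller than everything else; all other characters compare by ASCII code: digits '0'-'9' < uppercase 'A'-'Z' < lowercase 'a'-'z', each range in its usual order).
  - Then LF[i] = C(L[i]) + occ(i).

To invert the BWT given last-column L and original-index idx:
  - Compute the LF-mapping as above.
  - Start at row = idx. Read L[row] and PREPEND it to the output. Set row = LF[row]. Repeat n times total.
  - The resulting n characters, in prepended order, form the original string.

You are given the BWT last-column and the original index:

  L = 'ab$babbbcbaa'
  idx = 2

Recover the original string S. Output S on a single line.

Answer: aacbbabbbba$

Derivation:
LF mapping: 1 5 0 6 2 7 8 9 11 10 3 4
Walk LF starting at row 2, prepending L[row]:
  step 1: row=2, L[2]='$', prepend. Next row=LF[2]=0
  step 2: row=0, L[0]='a', prepend. Next row=LF[0]=1
  step 3: row=1, L[1]='b', prepend. Next row=LF[1]=5
  step 4: row=5, L[5]='b', prepend. Next row=LF[5]=7
  step 5: row=7, L[7]='b', prepend. Next row=LF[7]=9
  step 6: row=9, L[9]='b', prepend. Next row=LF[9]=10
  step 7: row=10, L[10]='a', prepend. Next row=LF[10]=3
  step 8: row=3, L[3]='b', prepend. Next row=LF[3]=6
  step 9: row=6, L[6]='b', prepend. Next row=LF[6]=8
  step 10: row=8, L[8]='c', prepend. Next row=LF[8]=11
  step 11: row=11, L[11]='a', prepend. Next row=LF[11]=4
  step 12: row=4, L[4]='a', prepend. Next row=LF[4]=2
Reversed output: aacbbabbbba$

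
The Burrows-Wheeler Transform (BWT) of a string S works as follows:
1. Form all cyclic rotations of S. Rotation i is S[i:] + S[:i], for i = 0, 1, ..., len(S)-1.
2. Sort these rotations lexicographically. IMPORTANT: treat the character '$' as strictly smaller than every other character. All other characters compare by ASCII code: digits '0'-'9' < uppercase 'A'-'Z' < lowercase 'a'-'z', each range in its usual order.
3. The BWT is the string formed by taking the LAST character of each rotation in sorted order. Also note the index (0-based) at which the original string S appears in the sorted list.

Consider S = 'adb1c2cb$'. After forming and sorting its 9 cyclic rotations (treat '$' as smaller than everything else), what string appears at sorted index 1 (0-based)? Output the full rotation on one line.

All 9 rotations (rotation i = S[i:]+S[:i]):
  rot[0] = adb1c2cb$
  rot[1] = db1c2cb$a
  rot[2] = b1c2cb$ad
  rot[3] = 1c2cb$adb
  rot[4] = c2cb$adb1
  rot[5] = 2cb$adb1c
  rot[6] = cb$adb1c2
  rot[7] = b$adb1c2c
  rot[8] = $adb1c2cb
Sorted (with $ < everything):
  sorted[0] = $adb1c2cb
  sorted[1] = 1c2cb$adb
  sorted[2] = 2cb$adb1c
  sorted[3] = adb1c2cb$
  sorted[4] = b$adb1c2c
  sorted[5] = b1c2cb$ad
  sorted[6] = c2cb$adb1
  sorted[7] = cb$adb1c2
  sorted[8] = db1c2cb$a
sorted[1] = 1c2cb$adb

Answer: 1c2cb$adb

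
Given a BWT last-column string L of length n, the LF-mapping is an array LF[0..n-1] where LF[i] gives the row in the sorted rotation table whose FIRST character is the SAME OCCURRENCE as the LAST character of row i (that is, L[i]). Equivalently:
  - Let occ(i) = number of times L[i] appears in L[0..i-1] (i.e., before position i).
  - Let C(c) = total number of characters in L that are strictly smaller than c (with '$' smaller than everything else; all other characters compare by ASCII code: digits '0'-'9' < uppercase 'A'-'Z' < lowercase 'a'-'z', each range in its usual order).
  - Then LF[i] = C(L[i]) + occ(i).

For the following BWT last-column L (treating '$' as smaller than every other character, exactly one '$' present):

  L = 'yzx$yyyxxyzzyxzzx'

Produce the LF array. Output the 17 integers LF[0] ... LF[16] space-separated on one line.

Char counts: '$':1, 'x':5, 'y':6, 'z':5
C (first-col start): C('$')=0, C('x')=1, C('y')=6, C('z')=12
L[0]='y': occ=0, LF[0]=C('y')+0=6+0=6
L[1]='z': occ=0, LF[1]=C('z')+0=12+0=12
L[2]='x': occ=0, LF[2]=C('x')+0=1+0=1
L[3]='$': occ=0, LF[3]=C('$')+0=0+0=0
L[4]='y': occ=1, LF[4]=C('y')+1=6+1=7
L[5]='y': occ=2, LF[5]=C('y')+2=6+2=8
L[6]='y': occ=3, LF[6]=C('y')+3=6+3=9
L[7]='x': occ=1, LF[7]=C('x')+1=1+1=2
L[8]='x': occ=2, LF[8]=C('x')+2=1+2=3
L[9]='y': occ=4, LF[9]=C('y')+4=6+4=10
L[10]='z': occ=1, LF[10]=C('z')+1=12+1=13
L[11]='z': occ=2, LF[11]=C('z')+2=12+2=14
L[12]='y': occ=5, LF[12]=C('y')+5=6+5=11
L[13]='x': occ=3, LF[13]=C('x')+3=1+3=4
L[14]='z': occ=3, LF[14]=C('z')+3=12+3=15
L[15]='z': occ=4, LF[15]=C('z')+4=12+4=16
L[16]='x': occ=4, LF[16]=C('x')+4=1+4=5

Answer: 6 12 1 0 7 8 9 2 3 10 13 14 11 4 15 16 5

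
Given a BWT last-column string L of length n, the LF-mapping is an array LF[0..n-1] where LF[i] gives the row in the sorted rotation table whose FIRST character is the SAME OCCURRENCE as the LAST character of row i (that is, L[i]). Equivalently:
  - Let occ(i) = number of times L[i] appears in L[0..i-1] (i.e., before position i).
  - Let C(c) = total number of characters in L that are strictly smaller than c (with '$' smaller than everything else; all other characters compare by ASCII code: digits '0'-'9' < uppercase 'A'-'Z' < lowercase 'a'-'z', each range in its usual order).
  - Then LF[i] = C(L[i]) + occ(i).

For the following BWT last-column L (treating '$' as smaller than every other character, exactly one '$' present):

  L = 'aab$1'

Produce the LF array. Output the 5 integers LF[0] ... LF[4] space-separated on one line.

Answer: 2 3 4 0 1

Derivation:
Char counts: '$':1, '1':1, 'a':2, 'b':1
C (first-col start): C('$')=0, C('1')=1, C('a')=2, C('b')=4
L[0]='a': occ=0, LF[0]=C('a')+0=2+0=2
L[1]='a': occ=1, LF[1]=C('a')+1=2+1=3
L[2]='b': occ=0, LF[2]=C('b')+0=4+0=4
L[3]='$': occ=0, LF[3]=C('$')+0=0+0=0
L[4]='1': occ=0, LF[4]=C('1')+0=1+0=1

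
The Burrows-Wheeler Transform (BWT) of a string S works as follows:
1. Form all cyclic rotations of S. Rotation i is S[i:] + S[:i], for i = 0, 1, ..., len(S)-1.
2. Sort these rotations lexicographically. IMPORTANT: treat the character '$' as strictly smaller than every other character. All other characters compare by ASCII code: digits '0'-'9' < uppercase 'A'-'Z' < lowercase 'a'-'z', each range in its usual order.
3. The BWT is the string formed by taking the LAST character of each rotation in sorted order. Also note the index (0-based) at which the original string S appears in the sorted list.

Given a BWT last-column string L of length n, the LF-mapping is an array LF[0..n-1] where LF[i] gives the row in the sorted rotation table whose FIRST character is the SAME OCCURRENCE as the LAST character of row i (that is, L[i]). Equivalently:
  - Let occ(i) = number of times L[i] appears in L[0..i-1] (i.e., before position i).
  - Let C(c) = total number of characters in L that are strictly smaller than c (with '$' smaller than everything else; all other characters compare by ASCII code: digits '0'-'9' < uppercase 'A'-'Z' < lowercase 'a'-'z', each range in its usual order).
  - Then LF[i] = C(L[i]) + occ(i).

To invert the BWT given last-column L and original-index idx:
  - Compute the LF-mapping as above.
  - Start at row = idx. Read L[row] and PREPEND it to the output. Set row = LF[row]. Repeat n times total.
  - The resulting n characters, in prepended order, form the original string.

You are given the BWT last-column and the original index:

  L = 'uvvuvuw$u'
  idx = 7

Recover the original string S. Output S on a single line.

LF mapping: 1 5 6 2 7 3 8 0 4
Walk LF starting at row 7, prepending L[row]:
  step 1: row=7, L[7]='$', prepend. Next row=LF[7]=0
  step 2: row=0, L[0]='u', prepend. Next row=LF[0]=1
  step 3: row=1, L[1]='v', prepend. Next row=LF[1]=5
  step 4: row=5, L[5]='u', prepend. Next row=LF[5]=3
  step 5: row=3, L[3]='u', prepend. Next row=LF[3]=2
  step 6: row=2, L[2]='v', prepend. Next row=LF[2]=6
  step 7: row=6, L[6]='w', prepend. Next row=LF[6]=8
  step 8: row=8, L[8]='u', prepend. Next row=LF[8]=4
  step 9: row=4, L[4]='v', prepend. Next row=LF[4]=7
Reversed output: vuwvuuvu$

Answer: vuwvuuvu$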